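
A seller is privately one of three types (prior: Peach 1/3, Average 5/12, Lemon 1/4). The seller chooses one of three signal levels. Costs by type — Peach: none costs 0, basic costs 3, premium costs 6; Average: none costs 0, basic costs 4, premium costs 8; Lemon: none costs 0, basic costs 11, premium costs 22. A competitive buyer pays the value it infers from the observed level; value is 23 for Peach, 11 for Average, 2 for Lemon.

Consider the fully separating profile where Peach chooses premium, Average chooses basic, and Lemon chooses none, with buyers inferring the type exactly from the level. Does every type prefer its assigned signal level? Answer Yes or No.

No

Separating prices: premium → 23, basic → 11, none → 2.
Peach (assigned premium): none: 2 − 0 = 2; basic: 11 − 3 = 8; premium: 23 − 6 = 17. Peach stays.
Average (assigned basic): none: 2 − 0 = 2; basic: 11 − 4 = 7; premium: 23 − 8 = 15. Average prefers premium.
Lemon (assigned none): none: 2 − 0 = 2; basic: 11 − 11 = 0; premium: 23 − 22 = 1. Lemon stays.
At least one type deviates; the separating profile fails.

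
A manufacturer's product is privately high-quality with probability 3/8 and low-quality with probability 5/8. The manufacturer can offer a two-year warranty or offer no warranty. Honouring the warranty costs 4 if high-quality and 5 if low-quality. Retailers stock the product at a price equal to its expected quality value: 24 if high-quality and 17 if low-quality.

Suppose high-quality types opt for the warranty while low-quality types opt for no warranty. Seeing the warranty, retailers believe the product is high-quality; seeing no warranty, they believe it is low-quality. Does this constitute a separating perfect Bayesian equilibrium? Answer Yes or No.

No

Under these beliefs, the warranty earns price 24 and no warranty earns price 17.
high-quality: the warranty nets 24 − 4 = 20; no warranty nets 17. high-quality prefers the warranty.
low-quality: the warranty nets 24 − 5 = 19; no warranty nets 17. low-quality would deviate to the warranty.
low-quality has a profitable deviation, so the profile is not an equilibrium.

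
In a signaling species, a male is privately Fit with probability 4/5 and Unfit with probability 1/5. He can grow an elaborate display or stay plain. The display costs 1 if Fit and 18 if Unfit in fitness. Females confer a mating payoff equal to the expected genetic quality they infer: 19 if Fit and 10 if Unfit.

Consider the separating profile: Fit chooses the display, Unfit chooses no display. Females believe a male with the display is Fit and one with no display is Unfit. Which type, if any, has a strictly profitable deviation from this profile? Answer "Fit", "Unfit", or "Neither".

The display pays 19; no display pays 10.
Fit: assigned the display, nets 19 − 1 = 18; deviating to no display nets 10.
Unfit: assigned no display, nets 10; deviating to the display nets 19 − 18 = 1.
Both types strictly prefer their assigned action; no profitable deviation.

Neither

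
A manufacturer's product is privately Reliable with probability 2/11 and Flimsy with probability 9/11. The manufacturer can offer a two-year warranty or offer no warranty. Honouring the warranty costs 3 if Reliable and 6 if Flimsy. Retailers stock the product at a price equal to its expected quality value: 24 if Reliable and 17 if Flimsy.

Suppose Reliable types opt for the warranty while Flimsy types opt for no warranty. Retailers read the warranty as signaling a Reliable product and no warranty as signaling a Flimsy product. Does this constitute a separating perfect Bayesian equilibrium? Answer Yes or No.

No

Under these beliefs, the warranty earns price 24 and no warranty earns price 17.
Reliable: the warranty nets 24 − 3 = 21; no warranty nets 17. Reliable prefers the warranty.
Flimsy: the warranty nets 24 − 6 = 18; no warranty nets 17. Flimsy would deviate to the warranty.
Flimsy has a profitable deviation, so the profile is not an equilibrium.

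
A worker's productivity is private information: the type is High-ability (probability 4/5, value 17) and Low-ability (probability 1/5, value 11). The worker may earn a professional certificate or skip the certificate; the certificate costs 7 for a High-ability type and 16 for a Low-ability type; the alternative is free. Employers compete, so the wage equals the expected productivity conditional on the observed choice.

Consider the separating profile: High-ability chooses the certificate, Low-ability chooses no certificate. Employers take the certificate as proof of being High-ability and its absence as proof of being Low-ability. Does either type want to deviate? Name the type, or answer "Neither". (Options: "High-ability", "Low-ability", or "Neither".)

High-ability

The certificate pays 17; no certificate pays 11.
High-ability: assigned the certificate, nets 17 − 7 = 10; deviating to no certificate nets 11.
Low-ability: assigned no certificate, nets 11; deviating to the certificate nets 17 − 16 = 1.
The High-ability type gains 1 by deviating.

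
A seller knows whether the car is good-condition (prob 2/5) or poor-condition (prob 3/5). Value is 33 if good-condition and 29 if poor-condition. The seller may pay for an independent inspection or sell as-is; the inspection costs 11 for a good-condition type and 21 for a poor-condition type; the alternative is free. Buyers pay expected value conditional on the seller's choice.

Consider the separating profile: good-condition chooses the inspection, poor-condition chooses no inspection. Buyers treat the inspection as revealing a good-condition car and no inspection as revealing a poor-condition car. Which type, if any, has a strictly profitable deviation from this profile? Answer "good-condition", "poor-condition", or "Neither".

good-condition

The inspection pays 33; no inspection pays 29.
good-condition: assigned the inspection, nets 33 − 11 = 22; deviating to no inspection nets 29.
poor-condition: assigned no inspection, nets 29; deviating to the inspection nets 33 − 21 = 12.
The good-condition type gains 7 by deviating.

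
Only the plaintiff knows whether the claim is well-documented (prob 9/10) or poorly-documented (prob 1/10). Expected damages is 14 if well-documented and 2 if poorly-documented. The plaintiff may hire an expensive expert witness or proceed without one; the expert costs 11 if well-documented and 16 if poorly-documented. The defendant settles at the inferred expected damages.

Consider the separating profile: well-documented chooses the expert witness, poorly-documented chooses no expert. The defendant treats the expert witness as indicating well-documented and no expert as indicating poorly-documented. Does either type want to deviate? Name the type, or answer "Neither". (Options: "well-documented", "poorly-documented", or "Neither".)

Neither

The expert witness pays 14; no expert pays 2.
well-documented: assigned the expert witness, nets 14 − 11 = 3; deviating to no expert nets 2.
poorly-documented: assigned no expert, nets 2; deviating to the expert witness nets 14 − 16 = -2.
Both types strictly prefer their assigned action; no profitable deviation.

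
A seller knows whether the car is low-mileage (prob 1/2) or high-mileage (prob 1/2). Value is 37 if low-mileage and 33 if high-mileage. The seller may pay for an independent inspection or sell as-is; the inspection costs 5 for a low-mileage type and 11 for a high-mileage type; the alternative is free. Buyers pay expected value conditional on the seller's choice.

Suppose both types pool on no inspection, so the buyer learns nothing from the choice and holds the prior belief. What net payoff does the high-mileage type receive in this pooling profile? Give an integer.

Pooled price = 1/2·37 + 1/2·33 = 35.
high-mileage pays no cost for no inspection, so net payoff = 35.

35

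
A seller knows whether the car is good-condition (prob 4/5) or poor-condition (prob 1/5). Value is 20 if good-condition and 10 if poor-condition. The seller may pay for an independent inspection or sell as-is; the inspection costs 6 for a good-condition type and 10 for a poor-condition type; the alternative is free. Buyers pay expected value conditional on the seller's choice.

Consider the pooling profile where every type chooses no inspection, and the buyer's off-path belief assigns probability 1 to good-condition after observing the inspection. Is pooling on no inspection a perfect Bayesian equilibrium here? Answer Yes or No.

On path, the buyer holds the prior and pays 4/5·20 + 1/5·10 = 18. Off path (the inspection), believing good-condition, it pays 20.
good-condition: no inspection nets 18; the inspection nets 20 − 6 = 14. good-condition stays.
poor-condition: no inspection nets 18; the inspection nets 20 − 10 = 10. poor-condition stays.
No type deviates, so pooling is sustained.

Yes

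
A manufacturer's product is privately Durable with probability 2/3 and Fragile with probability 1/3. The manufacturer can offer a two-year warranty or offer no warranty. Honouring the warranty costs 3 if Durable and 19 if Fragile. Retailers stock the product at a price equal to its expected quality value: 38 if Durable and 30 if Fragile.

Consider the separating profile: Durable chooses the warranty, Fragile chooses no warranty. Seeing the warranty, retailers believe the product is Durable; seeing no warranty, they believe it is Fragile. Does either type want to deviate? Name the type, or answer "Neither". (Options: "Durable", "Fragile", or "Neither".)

Neither

The warranty pays 38; no warranty pays 30.
Durable: assigned the warranty, nets 38 − 3 = 35; deviating to no warranty nets 30.
Fragile: assigned no warranty, nets 30; deviating to the warranty nets 38 − 19 = 19.
Both types strictly prefer their assigned action; no profitable deviation.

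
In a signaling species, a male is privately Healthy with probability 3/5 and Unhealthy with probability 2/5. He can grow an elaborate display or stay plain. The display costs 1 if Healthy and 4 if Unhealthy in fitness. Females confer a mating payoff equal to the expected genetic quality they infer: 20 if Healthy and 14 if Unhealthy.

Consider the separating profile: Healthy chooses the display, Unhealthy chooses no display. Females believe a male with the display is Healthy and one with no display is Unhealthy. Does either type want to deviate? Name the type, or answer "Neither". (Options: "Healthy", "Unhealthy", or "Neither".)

The display pays 20; no display pays 14.
Healthy: assigned the display, nets 20 − 1 = 19; deviating to no display nets 14.
Unhealthy: assigned no display, nets 14; deviating to the display nets 20 − 4 = 16.
The Unhealthy type gains 2 by deviating.

Unhealthy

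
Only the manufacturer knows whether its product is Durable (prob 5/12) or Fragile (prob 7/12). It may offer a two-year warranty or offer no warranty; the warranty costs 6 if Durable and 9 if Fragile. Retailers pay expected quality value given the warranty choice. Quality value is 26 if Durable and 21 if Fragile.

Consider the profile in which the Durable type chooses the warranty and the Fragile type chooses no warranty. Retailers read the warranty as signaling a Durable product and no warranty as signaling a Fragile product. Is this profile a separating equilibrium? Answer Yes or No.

Under these beliefs, the warranty earns price 26 and no warranty earns price 21.
Durable: the warranty nets 26 − 6 = 20; no warranty nets 21. Durable would deviate to no warranty.
Fragile: the warranty nets 26 − 9 = 17; no warranty nets 21. Fragile prefers no warranty.
Durable has a profitable deviation, so the profile is not an equilibrium.

No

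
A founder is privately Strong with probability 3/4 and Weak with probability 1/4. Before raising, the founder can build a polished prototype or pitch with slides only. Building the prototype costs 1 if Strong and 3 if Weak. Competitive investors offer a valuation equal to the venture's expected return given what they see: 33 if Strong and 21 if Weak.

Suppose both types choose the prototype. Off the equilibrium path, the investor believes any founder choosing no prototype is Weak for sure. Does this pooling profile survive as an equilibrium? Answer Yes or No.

On path, the investor holds the prior and pays 3/4·33 + 1/4·21 = 30. Off path (no prototype), believing Weak, it pays 21.
Strong: the prototype nets 30 − 1 = 29; no prototype nets 21. Strong stays.
Weak: the prototype nets 30 − 3 = 27; no prototype nets 21. Weak stays.
No type deviates, so pooling is sustained.

Yes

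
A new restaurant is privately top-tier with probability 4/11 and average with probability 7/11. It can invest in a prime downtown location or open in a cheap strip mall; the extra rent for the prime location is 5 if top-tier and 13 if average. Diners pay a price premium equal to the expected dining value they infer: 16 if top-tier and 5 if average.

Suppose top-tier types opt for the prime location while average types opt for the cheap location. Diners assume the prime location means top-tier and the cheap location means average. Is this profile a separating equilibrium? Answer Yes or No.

Yes

Under these beliefs, the prime location earns price premium 16 and the cheap location earns price premium 5.
top-tier: the prime location nets 16 − 5 = 11; the cheap location nets 5. top-tier prefers the prime location.
average: the prime location nets 16 − 13 = 3; the cheap location nets 5. average prefers the cheap location.
Neither type deviates, so the separating profile is an equilibrium.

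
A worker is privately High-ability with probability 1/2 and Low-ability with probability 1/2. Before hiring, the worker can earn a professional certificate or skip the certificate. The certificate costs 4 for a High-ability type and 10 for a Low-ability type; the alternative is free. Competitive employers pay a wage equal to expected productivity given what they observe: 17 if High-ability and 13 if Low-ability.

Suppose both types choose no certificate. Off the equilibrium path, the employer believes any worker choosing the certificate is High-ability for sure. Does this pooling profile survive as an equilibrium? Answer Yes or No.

On path, the employer holds the prior and pays 1/2·17 + 1/2·13 = 15. Off path (the certificate), believing High-ability, it pays 17.
High-ability: no certificate nets 15; the certificate nets 17 − 4 = 13. High-ability stays.
Low-ability: no certificate nets 15; the certificate nets 17 − 10 = 7. Low-ability stays.
No type deviates, so pooling is sustained.

Yes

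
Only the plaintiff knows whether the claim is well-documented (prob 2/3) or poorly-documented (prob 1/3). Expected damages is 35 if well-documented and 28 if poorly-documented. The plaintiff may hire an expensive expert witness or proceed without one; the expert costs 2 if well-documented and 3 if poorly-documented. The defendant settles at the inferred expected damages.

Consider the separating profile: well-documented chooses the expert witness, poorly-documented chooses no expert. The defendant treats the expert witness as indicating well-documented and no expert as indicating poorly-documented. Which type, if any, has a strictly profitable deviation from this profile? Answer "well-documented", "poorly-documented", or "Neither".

poorly-documented

The expert witness pays 35; no expert pays 28.
well-documented: assigned the expert witness, nets 35 − 2 = 33; deviating to no expert nets 28.
poorly-documented: assigned no expert, nets 28; deviating to the expert witness nets 35 − 3 = 32.
The poorly-documented type gains 4 by deviating.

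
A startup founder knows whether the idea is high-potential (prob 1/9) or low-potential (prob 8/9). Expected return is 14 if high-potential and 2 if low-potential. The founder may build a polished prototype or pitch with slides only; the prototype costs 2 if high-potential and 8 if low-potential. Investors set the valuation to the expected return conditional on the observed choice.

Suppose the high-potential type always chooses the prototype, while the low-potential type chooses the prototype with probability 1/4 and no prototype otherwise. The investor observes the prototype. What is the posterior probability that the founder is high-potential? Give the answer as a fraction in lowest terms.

1/3

P(the prototype) = (1/9)·1 + (8/9)·(1/4) = 1/3.
By Bayes' rule, P(high-potential | the prototype) = (1/9) / (1/3) = 1/3.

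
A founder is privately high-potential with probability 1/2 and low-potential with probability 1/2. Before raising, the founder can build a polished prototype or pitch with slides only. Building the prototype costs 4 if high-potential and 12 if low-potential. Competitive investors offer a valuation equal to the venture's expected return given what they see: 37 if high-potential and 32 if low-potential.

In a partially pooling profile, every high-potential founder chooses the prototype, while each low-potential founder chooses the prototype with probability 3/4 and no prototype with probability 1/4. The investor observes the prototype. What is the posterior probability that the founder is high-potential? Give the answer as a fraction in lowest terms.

4/7

P(the prototype) = (1/2)·1 + (1/2)·(3/4) = 7/8.
By Bayes' rule, P(high-potential | the prototype) = (1/2) / (7/8) = 4/7.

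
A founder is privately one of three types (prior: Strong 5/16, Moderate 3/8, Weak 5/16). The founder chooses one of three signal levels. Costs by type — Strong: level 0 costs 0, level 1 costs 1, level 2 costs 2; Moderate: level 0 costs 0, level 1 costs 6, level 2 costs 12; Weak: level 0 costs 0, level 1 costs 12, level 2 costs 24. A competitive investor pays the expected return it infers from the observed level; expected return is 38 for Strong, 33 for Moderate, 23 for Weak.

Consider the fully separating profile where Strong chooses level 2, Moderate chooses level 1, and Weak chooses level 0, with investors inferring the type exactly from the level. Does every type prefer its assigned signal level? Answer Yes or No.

Yes

Separating valuations: level 2 → 38, level 1 → 33, level 0 → 23.
Strong (assigned level 2): level 0: 23 − 0 = 23; level 1: 33 − 1 = 32; level 2: 38 − 2 = 36. Strong stays.
Moderate (assigned level 1): level 0: 23 − 0 = 23; level 1: 33 − 6 = 27; level 2: 38 − 12 = 26. Moderate stays.
Weak (assigned level 0): level 0: 23 − 0 = 23; level 1: 33 − 12 = 21; level 2: 38 − 24 = 14. Weak stays.
Every type prefers its assigned level; separation holds.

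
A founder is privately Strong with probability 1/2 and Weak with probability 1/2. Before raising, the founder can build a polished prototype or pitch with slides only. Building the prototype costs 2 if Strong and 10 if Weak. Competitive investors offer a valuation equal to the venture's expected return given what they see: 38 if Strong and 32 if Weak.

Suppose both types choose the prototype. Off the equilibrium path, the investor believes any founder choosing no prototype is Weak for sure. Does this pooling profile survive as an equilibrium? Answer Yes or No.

No

On path, the investor holds the prior and pays 1/2·38 + 1/2·32 = 35. Off path (no prototype), believing Weak, it pays 32.
Strong: the prototype nets 35 − 2 = 33; no prototype nets 32. Strong stays.
Weak: the prototype nets 35 − 10 = 25; no prototype nets 32. Weak would deviate.
A type deviates, so pooling fails.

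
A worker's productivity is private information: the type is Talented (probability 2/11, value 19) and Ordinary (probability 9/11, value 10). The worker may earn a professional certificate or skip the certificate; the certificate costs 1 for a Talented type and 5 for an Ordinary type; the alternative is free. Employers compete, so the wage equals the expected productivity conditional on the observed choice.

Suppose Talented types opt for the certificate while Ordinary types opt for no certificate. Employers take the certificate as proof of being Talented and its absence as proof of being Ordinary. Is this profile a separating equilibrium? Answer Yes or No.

No

Under these beliefs, the certificate earns wage 19 and no certificate earns wage 10.
Talented: the certificate nets 19 − 1 = 18; no certificate nets 10. Talented prefers the certificate.
Ordinary: the certificate nets 19 − 5 = 14; no certificate nets 10. Ordinary would deviate to the certificate.
Ordinary has a profitable deviation, so the profile is not an equilibrium.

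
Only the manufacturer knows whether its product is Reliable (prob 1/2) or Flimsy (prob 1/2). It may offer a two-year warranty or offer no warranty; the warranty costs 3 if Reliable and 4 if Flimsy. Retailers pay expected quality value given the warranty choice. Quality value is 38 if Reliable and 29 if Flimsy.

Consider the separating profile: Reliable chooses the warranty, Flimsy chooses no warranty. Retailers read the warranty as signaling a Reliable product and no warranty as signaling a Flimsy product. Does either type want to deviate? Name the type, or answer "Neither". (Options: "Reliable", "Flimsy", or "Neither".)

The warranty pays 38; no warranty pays 29.
Reliable: assigned the warranty, nets 38 − 3 = 35; deviating to no warranty nets 29.
Flimsy: assigned no warranty, nets 29; deviating to the warranty nets 38 − 4 = 34.
The Flimsy type gains 5 by deviating.

Flimsy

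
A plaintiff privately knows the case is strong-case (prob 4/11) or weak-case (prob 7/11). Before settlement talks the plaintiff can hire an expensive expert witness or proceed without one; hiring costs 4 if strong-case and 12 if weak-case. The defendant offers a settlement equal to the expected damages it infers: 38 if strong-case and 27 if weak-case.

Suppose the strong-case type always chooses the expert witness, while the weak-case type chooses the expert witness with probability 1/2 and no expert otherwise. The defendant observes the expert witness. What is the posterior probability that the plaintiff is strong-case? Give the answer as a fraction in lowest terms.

8/15

P(the expert witness) = (4/11)·1 + (7/11)·(1/2) = 15/22.
By Bayes' rule, P(strong-case | the expert witness) = (4/11) / (15/22) = 8/15.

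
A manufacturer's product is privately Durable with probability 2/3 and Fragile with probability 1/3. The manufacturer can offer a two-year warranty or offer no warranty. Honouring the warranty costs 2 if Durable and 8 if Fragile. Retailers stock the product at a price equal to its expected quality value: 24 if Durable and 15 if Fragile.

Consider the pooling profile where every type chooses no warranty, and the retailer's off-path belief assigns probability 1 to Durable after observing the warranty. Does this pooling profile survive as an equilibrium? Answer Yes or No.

On path, the retailer holds the prior and pays 2/3·24 + 1/3·15 = 21. Off path (the warranty), believing Durable, it pays 24.
Durable: no warranty nets 21; the warranty nets 24 − 2 = 22. Durable would deviate.
Fragile: no warranty nets 21; the warranty nets 24 − 8 = 16. Fragile stays.
A type deviates, so pooling fails.

No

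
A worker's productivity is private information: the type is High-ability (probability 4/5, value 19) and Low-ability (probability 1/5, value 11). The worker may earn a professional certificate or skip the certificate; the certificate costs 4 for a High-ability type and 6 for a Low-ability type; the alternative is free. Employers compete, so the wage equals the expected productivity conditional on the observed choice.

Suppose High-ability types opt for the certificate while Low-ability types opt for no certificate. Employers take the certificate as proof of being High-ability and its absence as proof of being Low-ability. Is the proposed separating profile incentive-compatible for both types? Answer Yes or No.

No

Under these beliefs, the certificate earns wage 19 and no certificate earns wage 11.
High-ability: the certificate nets 19 − 4 = 15; no certificate nets 11. High-ability prefers the certificate.
Low-ability: the certificate nets 19 − 6 = 13; no certificate nets 11. Low-ability would deviate to the certificate.
Low-ability has a profitable deviation, so the profile is not an equilibrium.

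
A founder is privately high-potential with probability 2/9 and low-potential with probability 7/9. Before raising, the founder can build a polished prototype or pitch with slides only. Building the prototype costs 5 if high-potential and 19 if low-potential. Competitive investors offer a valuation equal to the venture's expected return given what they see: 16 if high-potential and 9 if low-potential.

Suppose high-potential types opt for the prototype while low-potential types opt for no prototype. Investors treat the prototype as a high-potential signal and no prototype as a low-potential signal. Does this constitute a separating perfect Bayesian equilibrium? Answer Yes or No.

Under these beliefs, the prototype earns valuation 16 and no prototype earns valuation 9.
high-potential: the prototype nets 16 − 5 = 11; no prototype nets 9. high-potential prefers the prototype.
low-potential: the prototype nets 16 − 19 = -3; no prototype nets 9. low-potential prefers no prototype.
Neither type deviates, so the separating profile is an equilibrium.

Yes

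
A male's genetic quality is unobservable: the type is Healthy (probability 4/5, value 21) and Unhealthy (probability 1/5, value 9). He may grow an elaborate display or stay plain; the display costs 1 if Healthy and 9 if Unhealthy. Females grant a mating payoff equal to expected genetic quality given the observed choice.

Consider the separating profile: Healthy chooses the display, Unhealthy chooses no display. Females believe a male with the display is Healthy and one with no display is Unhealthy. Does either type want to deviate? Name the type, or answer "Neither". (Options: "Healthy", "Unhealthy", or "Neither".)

Unhealthy

The display pays 21; no display pays 9.
Healthy: assigned the display, nets 21 − 1 = 20; deviating to no display nets 9.
Unhealthy: assigned no display, nets 9; deviating to the display nets 21 − 9 = 12.
The Unhealthy type gains 3 by deviating.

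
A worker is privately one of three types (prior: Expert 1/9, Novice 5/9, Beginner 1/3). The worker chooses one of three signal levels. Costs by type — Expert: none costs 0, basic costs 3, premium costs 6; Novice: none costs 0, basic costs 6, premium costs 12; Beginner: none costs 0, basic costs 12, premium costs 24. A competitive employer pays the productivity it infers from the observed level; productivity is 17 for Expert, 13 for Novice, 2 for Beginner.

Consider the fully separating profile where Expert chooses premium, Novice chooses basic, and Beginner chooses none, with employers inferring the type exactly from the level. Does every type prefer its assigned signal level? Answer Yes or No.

Separating wages: premium → 17, basic → 13, none → 2.
Expert (assigned premium): none: 2 − 0 = 2; basic: 13 − 3 = 10; premium: 17 − 6 = 11. Expert stays.
Novice (assigned basic): none: 2 − 0 = 2; basic: 13 − 6 = 7; premium: 17 − 12 = 5. Novice stays.
Beginner (assigned none): none: 2 − 0 = 2; basic: 13 − 12 = 1; premium: 17 − 24 = -7. Beginner stays.
Every type prefers its assigned level; separation holds.

Yes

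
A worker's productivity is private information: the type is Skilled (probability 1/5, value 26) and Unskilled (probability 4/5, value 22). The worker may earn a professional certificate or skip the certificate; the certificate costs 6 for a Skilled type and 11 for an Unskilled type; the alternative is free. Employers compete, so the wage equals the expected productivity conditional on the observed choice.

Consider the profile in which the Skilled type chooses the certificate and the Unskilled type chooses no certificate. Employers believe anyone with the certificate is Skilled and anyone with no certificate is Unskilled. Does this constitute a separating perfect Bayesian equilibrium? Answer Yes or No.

Under these beliefs, the certificate earns wage 26 and no certificate earns wage 22.
Skilled: the certificate nets 26 − 6 = 20; no certificate nets 22. Skilled would deviate to no certificate.
Unskilled: the certificate nets 26 − 11 = 15; no certificate nets 22. Unskilled prefers no certificate.
Skilled has a profitable deviation, so the profile is not an equilibrium.

No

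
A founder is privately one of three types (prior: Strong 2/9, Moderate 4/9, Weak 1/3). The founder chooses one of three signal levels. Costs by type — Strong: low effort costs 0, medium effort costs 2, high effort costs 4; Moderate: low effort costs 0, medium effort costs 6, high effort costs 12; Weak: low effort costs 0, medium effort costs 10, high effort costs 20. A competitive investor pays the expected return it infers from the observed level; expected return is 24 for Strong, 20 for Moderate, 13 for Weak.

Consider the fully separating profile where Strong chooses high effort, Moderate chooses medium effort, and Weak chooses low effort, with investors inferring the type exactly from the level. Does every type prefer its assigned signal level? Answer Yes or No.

Separating valuations: high effort → 24, medium effort → 20, low effort → 13.
Strong (assigned high effort): low effort: 13 − 0 = 13; medium effort: 20 − 2 = 18; high effort: 24 − 4 = 20. Strong stays.
Moderate (assigned medium effort): low effort: 13 − 0 = 13; medium effort: 20 − 6 = 14; high effort: 24 − 12 = 12. Moderate stays.
Weak (assigned low effort): low effort: 13 − 0 = 13; medium effort: 20 − 10 = 10; high effort: 24 − 20 = 4. Weak stays.
Every type prefers its assigned level; separation holds.

Yes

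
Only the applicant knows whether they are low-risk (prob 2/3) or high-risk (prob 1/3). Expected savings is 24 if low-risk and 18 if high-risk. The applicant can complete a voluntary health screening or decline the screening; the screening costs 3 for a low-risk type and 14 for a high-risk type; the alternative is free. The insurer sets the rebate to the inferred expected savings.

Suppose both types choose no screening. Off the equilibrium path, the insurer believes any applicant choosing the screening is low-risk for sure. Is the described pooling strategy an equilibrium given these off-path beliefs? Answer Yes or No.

On path, the insurer holds the prior and pays 2/3·24 + 1/3·18 = 22. Off path (the screening), believing low-risk, it pays 24.
low-risk: no screening nets 22; the screening nets 24 − 3 = 21. low-risk stays.
high-risk: no screening nets 22; the screening nets 24 − 14 = 10. high-risk stays.
No type deviates, so pooling is sustained.

Yes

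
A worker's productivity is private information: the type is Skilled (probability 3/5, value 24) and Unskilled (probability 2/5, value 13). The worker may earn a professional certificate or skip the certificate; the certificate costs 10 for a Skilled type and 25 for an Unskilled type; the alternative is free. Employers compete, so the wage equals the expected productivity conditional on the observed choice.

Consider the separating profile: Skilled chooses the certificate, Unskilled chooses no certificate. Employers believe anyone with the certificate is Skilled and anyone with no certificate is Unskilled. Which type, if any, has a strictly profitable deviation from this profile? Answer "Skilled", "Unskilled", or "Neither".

The certificate pays 24; no certificate pays 13.
Skilled: assigned the certificate, nets 24 − 10 = 14; deviating to no certificate nets 13.
Unskilled: assigned no certificate, nets 13; deviating to the certificate nets 24 − 25 = -1.
Both types strictly prefer their assigned action; no profitable deviation.

Neither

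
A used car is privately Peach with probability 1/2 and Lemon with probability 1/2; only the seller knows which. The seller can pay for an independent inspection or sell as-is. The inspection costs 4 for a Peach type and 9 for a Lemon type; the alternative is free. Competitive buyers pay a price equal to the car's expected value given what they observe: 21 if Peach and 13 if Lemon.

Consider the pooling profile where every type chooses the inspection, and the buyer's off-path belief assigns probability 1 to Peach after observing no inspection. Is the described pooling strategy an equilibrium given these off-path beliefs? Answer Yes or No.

No

On path, the buyer holds the prior and pays 1/2·21 + 1/2·13 = 17. Off path (no inspection), believing Peach, it pays 21.
Peach: the inspection nets 17 − 4 = 13; no inspection nets 21. Peach would deviate.
Lemon: the inspection nets 17 − 9 = 8; no inspection nets 21. Lemon would deviate.
A type deviates, so pooling fails.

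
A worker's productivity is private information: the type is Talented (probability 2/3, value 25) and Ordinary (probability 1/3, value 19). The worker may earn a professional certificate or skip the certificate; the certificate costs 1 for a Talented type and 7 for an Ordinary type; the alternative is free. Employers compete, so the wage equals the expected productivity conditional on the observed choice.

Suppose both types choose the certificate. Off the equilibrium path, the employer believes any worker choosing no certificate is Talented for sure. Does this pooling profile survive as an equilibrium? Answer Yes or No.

On path, the employer holds the prior and pays 2/3·25 + 1/3·19 = 23. Off path (no certificate), believing Talented, it pays 25.
Talented: the certificate nets 23 − 1 = 22; no certificate nets 25. Talented would deviate.
Ordinary: the certificate nets 23 − 7 = 16; no certificate nets 25. Ordinary would deviate.
A type deviates, so pooling fails.

No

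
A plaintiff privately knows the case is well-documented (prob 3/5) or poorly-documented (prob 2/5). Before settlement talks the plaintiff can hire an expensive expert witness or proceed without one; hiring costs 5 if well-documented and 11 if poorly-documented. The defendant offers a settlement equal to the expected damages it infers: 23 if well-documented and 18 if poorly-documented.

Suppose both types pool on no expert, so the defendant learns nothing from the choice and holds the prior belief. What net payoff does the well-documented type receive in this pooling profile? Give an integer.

Pooled settlement = 3/5·23 + 2/5·18 = 21.
well-documented pays no cost for no expert, so net payoff = 21.

21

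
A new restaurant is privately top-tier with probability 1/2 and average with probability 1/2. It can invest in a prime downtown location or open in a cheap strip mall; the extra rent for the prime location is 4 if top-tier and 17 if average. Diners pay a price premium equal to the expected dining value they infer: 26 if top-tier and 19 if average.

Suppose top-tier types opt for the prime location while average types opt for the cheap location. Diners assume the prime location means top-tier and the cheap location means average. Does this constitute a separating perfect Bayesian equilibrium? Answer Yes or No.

Yes

Under these beliefs, the prime location earns price premium 26 and the cheap location earns price premium 19.
top-tier: the prime location nets 26 − 4 = 22; the cheap location nets 19. top-tier prefers the prime location.
average: the prime location nets 26 − 17 = 9; the cheap location nets 19. average prefers the cheap location.
Neither type deviates, so the separating profile is an equilibrium.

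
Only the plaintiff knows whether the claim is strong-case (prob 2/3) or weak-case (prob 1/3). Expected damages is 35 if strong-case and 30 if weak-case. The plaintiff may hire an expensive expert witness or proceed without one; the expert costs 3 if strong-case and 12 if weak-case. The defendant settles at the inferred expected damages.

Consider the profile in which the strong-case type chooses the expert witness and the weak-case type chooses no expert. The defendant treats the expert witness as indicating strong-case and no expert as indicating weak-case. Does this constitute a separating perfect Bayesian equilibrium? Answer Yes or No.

Under these beliefs, the expert witness earns settlement 35 and no expert earns settlement 30.
strong-case: the expert witness nets 35 − 3 = 32; no expert nets 30. strong-case prefers the expert witness.
weak-case: the expert witness nets 35 − 12 = 23; no expert nets 30. weak-case prefers no expert.
Neither type deviates, so the separating profile is an equilibrium.

Yes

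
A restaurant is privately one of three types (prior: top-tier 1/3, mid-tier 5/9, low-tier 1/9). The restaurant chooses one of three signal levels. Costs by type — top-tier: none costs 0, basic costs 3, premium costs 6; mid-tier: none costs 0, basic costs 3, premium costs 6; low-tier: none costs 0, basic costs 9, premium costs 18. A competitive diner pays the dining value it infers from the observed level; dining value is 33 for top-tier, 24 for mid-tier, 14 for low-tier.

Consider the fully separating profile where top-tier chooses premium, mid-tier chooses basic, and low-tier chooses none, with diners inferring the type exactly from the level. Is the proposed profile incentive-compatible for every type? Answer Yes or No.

No

Separating price premiums: premium → 33, basic → 24, none → 14.
top-tier (assigned premium): none: 14 − 0 = 14; basic: 24 − 3 = 21; premium: 33 − 6 = 27. top-tier stays.
mid-tier (assigned basic): none: 14 − 0 = 14; basic: 24 − 3 = 21; premium: 33 − 6 = 27. mid-tier prefers premium.
low-tier (assigned none): none: 14 − 0 = 14; basic: 24 − 9 = 15; premium: 33 − 18 = 15. low-tier prefers basic.
At least one type deviates; the separating profile fails.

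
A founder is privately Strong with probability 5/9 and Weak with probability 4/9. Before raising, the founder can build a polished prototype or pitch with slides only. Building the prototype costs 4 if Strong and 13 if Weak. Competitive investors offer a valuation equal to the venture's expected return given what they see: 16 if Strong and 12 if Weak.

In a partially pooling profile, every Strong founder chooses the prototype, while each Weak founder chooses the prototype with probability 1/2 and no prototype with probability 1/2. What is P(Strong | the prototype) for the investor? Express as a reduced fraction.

P(the prototype) = (5/9)·1 + (4/9)·(1/2) = 7/9.
By Bayes' rule, P(Strong | the prototype) = (5/9) / (7/9) = 5/7.

5/7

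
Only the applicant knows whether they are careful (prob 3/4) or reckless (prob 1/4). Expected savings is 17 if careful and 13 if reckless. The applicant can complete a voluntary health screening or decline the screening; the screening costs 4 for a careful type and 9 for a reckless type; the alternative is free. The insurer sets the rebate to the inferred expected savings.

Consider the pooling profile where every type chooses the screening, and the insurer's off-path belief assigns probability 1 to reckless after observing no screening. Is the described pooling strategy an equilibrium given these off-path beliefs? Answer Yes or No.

On path, the insurer holds the prior and pays 3/4·17 + 1/4·13 = 16. Off path (no screening), believing reckless, it pays 13.
careful: the screening nets 16 − 4 = 12; no screening nets 13. careful would deviate.
reckless: the screening nets 16 − 9 = 7; no screening nets 13. reckless would deviate.
A type deviates, so pooling fails.

No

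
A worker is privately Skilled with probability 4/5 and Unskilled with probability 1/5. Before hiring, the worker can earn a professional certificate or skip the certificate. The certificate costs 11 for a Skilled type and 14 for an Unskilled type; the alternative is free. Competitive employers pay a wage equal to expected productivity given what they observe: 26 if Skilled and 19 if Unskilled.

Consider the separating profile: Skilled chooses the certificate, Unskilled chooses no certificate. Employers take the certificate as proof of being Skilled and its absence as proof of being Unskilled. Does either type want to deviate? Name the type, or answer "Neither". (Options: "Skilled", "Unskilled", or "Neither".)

Skilled

The certificate pays 26; no certificate pays 19.
Skilled: assigned the certificate, nets 26 − 11 = 15; deviating to no certificate nets 19.
Unskilled: assigned no certificate, nets 19; deviating to the certificate nets 26 − 14 = 12.
The Skilled type gains 4 by deviating.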